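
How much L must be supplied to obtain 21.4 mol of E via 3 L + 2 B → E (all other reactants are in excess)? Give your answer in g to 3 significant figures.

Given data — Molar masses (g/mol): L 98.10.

n(E) = 21.40 mol
n(L) = (3/1) × 21.40 = 64.20 mol
mass = 64.20 × 98.10 = 6298 g

6300 g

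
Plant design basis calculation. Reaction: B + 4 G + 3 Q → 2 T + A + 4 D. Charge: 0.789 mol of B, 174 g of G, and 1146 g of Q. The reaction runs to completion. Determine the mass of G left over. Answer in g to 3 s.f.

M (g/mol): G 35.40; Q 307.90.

62.3 g

n(B) = 0.7890 mol
n(G) = 174.0 / 35.40 = 4.915 mol
n(Q) = 1146 / 307.90 = 3.722 mol
n/ν for B = 0.7890/1 = 0.7890
n/ν for G = 4.915/4 = 1.229
n/ν for Q = 3.722/3 = 1.241
Smallest n/ν is B → limiting reagent.
G consumed = (4/1) × 0.7890 = 3.156 mol
G remaining = 4.915 − 3.156 = 1.759 mol
mass = 1.759 × 35.40 = 62.27 g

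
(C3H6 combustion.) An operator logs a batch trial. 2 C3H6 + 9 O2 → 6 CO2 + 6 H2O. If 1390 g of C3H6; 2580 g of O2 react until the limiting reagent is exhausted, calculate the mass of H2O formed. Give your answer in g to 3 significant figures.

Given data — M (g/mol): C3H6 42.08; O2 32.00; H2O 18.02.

n(C3H6) = 1390 / 42.08 = 33.03 mol
n(O2) = 2580 / 32.00 = 80.63 mol
n/ν for C3H6 = 33.03/2 = 16.52
n/ν for O2 = 80.63/9 = 8.959
Smallest n/ν is O2 → limiting reagent.
n(H2O) = (6/9) × 80.63 = 53.75 mol
mass = 53.75 × 18.02 = 968.6 g

969 g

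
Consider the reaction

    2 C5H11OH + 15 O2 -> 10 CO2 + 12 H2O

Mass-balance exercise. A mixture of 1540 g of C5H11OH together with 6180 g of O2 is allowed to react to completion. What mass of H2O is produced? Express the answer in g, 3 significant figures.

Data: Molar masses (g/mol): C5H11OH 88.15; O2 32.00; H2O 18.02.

1890 g

n(C5H11OH) = 1540 / 88.15 = 17.47 mol
n(O2) = 6180 / 32.00 = 193.1 mol
n/ν for C5H11OH = 17.47/2 = 8.735
n/ν for O2 = 193.1/15 = 12.87
Smallest n/ν is C5H11OH → limiting reagent.
n(H2O) = (12/2) × 17.47 = 104.8 mol
mass = 104.8 × 18.02 = 1888 g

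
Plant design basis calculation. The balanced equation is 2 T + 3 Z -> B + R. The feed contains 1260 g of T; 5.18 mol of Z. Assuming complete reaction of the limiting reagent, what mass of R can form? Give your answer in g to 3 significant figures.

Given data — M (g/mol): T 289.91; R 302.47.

n(T) = 1260 / 289.91 = 4.346 mol
n(Z) = 5.180 mol
n/ν for T = 4.346/2 = 2.173
n/ν for Z = 5.180/3 = 1.727
Smallest n/ν is Z → limiting reagent.
n(R) = (1/3) × 5.180 = 1.727 mol
mass = 1.727 × 302.47 = 522.4 g

522 g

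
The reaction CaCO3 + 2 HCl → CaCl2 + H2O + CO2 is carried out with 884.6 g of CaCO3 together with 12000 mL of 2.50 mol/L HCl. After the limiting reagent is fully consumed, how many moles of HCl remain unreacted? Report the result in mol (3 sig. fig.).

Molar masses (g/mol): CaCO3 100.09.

n(CaCO3) = 884.6 / 100.09 = 8.838 mol
n(HCl) = 2.50 × 12000/1000 = 30.00 mol
n/ν for CaCO3 = 8.838/1 = 8.838
n/ν for HCl = 30.00/2 = 15.00
Smallest n/ν is CaCO3 → limiting reagent.
HCl consumed = (2/1) × 8.838 = 17.68 mol
HCl remaining = 30.00 − 17.68 = 12.32 mol

12.3 mol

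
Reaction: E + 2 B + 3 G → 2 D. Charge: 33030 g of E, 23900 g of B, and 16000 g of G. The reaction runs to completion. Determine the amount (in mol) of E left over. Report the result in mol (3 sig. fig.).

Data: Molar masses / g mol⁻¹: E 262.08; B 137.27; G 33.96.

39.0 mol

n(E) = 33030 / 262.08 = 126.0 mol
n(B) = 23900 / 137.27 = 174.1 mol
n(G) = 16000 / 33.96 = 471.1 mol
n/ν for E = 126.0/1 = 126.0
n/ν for B = 174.1/2 = 87.05
n/ν for G = 471.1/3 = 157.0
Smallest n/ν is B → limiting reagent.
E consumed = (1/2) × 174.1 = 87.05 mol
E remaining = 126.0 − 87.05 = 38.95 mol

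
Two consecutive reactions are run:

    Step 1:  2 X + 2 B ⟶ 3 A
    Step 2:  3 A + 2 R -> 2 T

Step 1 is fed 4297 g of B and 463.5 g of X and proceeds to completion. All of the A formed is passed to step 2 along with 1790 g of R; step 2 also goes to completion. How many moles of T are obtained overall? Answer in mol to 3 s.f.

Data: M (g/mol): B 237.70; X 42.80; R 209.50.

8.54 mol

Step 1:
n(B) = 4297 / 237.70 = 18.08 mol
n(X) = 463.5 / 42.80 = 10.83 mol
n/ν for B = 18.08/2 = 9.040
n/ν for X = 10.83/2 = 5.415
Smallest n/ν is X → limiting reagent.
n(A) produced = (3/2) × 10.83 = 16.25 mol
Step 2:
n(A) available = 16.25 mol
n(R) = 1790 / 209.50 = 8.544 mol
n/ν for A = 16.25/3 = 5.417
n/ν for R = 8.544/2 = 4.272
Smallest n/ν is R → limiting reagent.
n(T) = (2/2) × 8.544 = 8.544 mol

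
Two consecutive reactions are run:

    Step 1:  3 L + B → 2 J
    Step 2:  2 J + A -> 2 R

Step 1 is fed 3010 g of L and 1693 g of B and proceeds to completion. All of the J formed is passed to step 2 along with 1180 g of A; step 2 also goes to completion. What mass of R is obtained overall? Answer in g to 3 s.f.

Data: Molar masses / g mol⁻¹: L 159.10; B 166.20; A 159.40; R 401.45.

Step 1:
n(L) = 3010 / 159.10 = 18.92 mol
n(B) = 1693 / 166.20 = 10.19 mol
n/ν → L: 6.307, B: 10.19; L is limiting.
n(J) produced = (2/3) × 18.92 = 12.61 mol
Step 2:
n(J) available = 12.61 mol
n(A) = 1180 / 159.40 = 7.403 mol
n/ν → J: 6.305, A: 7.403; J is limiting.
n(R) = (2/2) × 12.61 = 12.61 mol
mass = 12.61 × 401.45 = 5062 g

5060 g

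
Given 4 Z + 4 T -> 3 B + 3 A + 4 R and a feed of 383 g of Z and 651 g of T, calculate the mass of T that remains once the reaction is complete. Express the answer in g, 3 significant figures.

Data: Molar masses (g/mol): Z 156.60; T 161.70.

256 g

n(Z) = 383.0 / 156.60 = 2.446 mol
n(T) = 651.0 / 161.70 = 4.026 mol
n/ν for Z = 2.446/4 = 0.6115
n/ν for T = 4.026/4 = 1.007
Smallest n/ν is Z → limiting reagent.
T consumed = (4/4) × 2.446 = 2.446 mol
T remaining = 4.026 − 2.446 = 1.580 mol
mass = 1.580 × 161.70 = 255.5 g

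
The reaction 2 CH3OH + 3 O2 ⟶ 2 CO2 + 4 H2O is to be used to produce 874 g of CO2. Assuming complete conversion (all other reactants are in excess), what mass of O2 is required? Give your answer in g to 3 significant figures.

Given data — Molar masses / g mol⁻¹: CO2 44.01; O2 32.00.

953 g

n(CO2) = 874 / 44.01 = 19.86 mol
n(O2) = (3/2) × 19.86 = 29.79 mol
mass = 29.79 × 32.00 = 953.3 g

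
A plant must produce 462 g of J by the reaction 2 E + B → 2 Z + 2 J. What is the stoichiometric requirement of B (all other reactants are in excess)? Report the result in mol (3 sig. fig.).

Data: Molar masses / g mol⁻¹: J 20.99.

n(J) = 462 / 20.99 = 22.01 mol
n(B) = (1/2) × 22.01 = 11.01 mol

11.0 mol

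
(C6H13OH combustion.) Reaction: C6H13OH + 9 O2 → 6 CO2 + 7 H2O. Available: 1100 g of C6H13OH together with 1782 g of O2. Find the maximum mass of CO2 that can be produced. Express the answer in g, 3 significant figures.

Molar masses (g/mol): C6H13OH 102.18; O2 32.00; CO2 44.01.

n(C6H13OH) = 1100 / 102.18 = 10.77 mol
n(O2) = 1782 / 32.00 = 55.69 mol
n/ν for C6H13OH = 10.77/1 = 10.77
n/ν for O2 = 55.69/9 = 6.188
Smallest n/ν is O2 → limiting reagent.
n(CO2) = (6/9) × 55.69 = 37.13 mol
mass = 37.13 × 44.01 = 1634 g

1630 g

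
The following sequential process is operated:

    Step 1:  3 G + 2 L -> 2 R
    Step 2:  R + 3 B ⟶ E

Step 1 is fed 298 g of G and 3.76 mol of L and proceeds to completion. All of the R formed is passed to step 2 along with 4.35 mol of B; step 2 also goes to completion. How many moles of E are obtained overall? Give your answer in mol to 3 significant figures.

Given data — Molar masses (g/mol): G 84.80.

1.45 mol

Step 1:
n(G) = 298.0 / 84.80 = 3.514 mol
n(L) = 3.760 mol
n/ν for G = 3.514/3 = 1.171
n/ν for L = 3.760/2 = 1.880
Smallest n/ν is G → limiting reagent.
n(R) produced = (2/3) × 3.514 = 2.343 mol
Step 2:
n(R) available = 2.343 mol
n(B) = 4.350 mol
n/ν for R = 2.343/1 = 2.343
n/ν for B = 4.350/3 = 1.450
Smallest n/ν is B → limiting reagent.
n(E) = (1/3) × 4.350 = 1.450 mol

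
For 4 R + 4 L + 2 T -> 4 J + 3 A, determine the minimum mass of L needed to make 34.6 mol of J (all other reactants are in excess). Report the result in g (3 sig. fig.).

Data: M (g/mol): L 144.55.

5000 g

n(J) = 34.60 mol
n(L) = (4/4) × 34.60 = 34.60 mol
mass = 34.60 × 144.55 = 5001 g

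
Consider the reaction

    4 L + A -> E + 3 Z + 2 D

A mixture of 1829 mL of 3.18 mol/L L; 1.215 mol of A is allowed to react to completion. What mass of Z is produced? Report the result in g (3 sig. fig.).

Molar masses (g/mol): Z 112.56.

n(L) = 3.18 × 1829/1000 = 5.816 mol
n(A) = 1.215 mol
n/ν → L: 1.454, A: 1.215; A is limiting.
n(Z) = (3/1) × 1.215 = 3.645 mol
mass = 3.645 × 112.56 = 410.3 g

410 g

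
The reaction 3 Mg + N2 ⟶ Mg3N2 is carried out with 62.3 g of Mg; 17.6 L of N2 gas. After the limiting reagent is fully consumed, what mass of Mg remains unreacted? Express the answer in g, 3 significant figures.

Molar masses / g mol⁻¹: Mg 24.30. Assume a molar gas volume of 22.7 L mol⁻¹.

n(Mg) = 62.30 / 24.30 = 2.564 mol
n(N2) = 17.60 / 22.7 = 0.7753 mol
n/ν for Mg = 2.564/3 = 0.8547
n/ν for N2 = 0.7753/1 = 0.7753
Smallest n/ν is N2 → limiting reagent.
Mg consumed = (3/1) × 0.7753 = 2.326 mol
Mg remaining = 2.564 − 2.326 = 0.2380 mol
mass = 0.2380 × 24.30 = 5.783 g

5.78 g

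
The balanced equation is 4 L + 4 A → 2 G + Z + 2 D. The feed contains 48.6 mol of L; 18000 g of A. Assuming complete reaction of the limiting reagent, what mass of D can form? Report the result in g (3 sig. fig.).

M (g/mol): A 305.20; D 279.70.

6800 g

n(L) = 48.60 mol
n(A) = 18000 / 305.20 = 58.98 mol
n/ν for L = 48.60/4 = 12.15
n/ν for A = 58.98/4 = 14.75
Smallest n/ν is L → limiting reagent.
n(D) = (2/4) × 48.60 = 24.30 mol
mass = 24.30 × 279.70 = 6797 g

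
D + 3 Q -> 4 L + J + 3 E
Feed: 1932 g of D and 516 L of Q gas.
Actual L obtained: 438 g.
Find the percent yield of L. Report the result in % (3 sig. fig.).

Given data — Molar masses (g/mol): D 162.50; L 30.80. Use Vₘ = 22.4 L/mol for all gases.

46.3 %

n(D) = 1932 / 162.50 = 11.89 mol
n(Q) = 516.0 / 22.4 = 23.04 mol
n/ν → D: 11.89, Q: 7.680; Q is limiting.
theoretical n(L) = (4/3) × 23.04 = 30.72 mol → 946.2 g
% yield = 438 / 946.2 × 100 = 46.29 %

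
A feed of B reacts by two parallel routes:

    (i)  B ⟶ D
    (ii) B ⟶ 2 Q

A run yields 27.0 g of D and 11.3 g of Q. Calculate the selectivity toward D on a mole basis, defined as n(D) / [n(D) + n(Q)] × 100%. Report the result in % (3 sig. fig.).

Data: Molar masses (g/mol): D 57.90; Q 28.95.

54.4 %

n(D) = 27.0 / 57.90 = 0.4663 mol
n(Q) = 11.3 / 28.95 = 0.3903 mol
selectivity = 0.4663/(0.4663+0.3903) × 100 = 54.44 %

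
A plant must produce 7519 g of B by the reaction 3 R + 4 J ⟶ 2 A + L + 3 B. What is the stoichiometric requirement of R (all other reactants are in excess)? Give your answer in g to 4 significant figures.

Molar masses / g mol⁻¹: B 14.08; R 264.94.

n(B) = 7519 / 14.08 = 534.0 mol
n(R) = (3/3) × 534.0 = 534.0 mol
mass = 534.0 × 264.94 = 141500 g

141500 g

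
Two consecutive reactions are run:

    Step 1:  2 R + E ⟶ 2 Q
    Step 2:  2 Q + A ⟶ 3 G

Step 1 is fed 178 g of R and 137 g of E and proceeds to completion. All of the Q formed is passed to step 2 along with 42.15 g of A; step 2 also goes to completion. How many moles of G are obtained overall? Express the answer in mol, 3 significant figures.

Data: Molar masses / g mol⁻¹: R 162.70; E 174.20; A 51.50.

Step 1:
n(R) = 178.0 / 162.70 = 1.094 mol
n(E) = 137.0 / 174.20 = 0.7865 mol
n/ν for R = 1.094/2 = 0.5470
n/ν for E = 0.7865/1 = 0.7865
Smallest n/ν is R → limiting reagent.
n(Q) produced = (2/2) × 1.094 = 1.094 mol
Step 2:
n(Q) available = 1.094 mol
n(A) = 42.15 / 51.50 = 0.8184 mol
n/ν for Q = 1.094/2 = 0.5470
n/ν for A = 0.8184/1 = 0.8184
Smallest n/ν is Q → limiting reagent.
n(G) = (3/2) × 1.094 = 1.641 mol

1.64 mol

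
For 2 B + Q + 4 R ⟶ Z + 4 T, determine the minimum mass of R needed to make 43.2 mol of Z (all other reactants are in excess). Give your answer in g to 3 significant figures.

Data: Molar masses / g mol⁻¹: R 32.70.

n(Z) = 43.20 mol
n(R) = (4/1) × 43.20 = 172.8 mol
mass = 172.8 × 32.70 = 5651 g

5650 g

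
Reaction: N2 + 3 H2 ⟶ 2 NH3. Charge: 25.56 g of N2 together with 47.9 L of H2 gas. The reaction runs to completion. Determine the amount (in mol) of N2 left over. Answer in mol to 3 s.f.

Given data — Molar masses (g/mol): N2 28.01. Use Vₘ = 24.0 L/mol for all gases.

0.247 mol

n(N2) = 25.56 / 28.01 = 0.9125 mol
n(H2) = 47.90 / 24.0 = 1.996 mol
n/ν for N2 = 0.9125/1 = 0.9125
n/ν for H2 = 1.996/3 = 0.6653
Smallest n/ν is H2 → limiting reagent.
N2 consumed = (1/3) × 1.996 = 0.6653 mol
N2 remaining = 0.9125 − 0.6653 = 0.2472 mol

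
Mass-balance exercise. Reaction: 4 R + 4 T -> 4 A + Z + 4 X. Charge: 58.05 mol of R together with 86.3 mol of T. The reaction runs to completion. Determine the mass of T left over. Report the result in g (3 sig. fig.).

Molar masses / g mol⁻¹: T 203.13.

n(R) = 58.05 mol
n(T) = 86.30 mol
n/ν for R = 58.05/4 = 14.51
n/ν for T = 86.30/4 = 21.58
Smallest n/ν is R → limiting reagent.
T consumed = (4/4) × 58.05 = 58.05 mol
T remaining = 86.30 − 58.05 = 28.25 mol
mass = 28.25 × 203.13 = 5738 g

5740 g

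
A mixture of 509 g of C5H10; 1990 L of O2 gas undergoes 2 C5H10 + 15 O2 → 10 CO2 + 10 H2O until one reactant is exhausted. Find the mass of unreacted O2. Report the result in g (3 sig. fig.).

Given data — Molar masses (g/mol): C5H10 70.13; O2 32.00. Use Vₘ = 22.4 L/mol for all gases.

1100 g

n(C5H10) = 509.0 / 70.13 = 7.258 mol
n(O2) = 1990 / 22.4 = 88.84 mol
n/ν → C5H10: 3.629, O2: 5.923; C5H10 is limiting.
O2 consumed = (15/2) × 7.258 = 54.44 mol
O2 remaining = 88.84 − 54.44 = 34.40 mol
mass = 34.40 × 32.00 = 1101 g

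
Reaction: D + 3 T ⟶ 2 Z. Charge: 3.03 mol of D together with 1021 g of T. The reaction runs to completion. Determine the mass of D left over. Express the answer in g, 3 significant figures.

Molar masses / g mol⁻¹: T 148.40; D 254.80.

188 g

n(D) = 3.030 mol
n(T) = 1021 / 148.40 = 6.880 mol
n/ν → D: 3.030, T: 2.293; T is limiting.
D consumed = (1/3) × 6.880 = 2.293 mol
D remaining = 3.030 − 2.293 = 0.7370 mol
mass = 0.7370 × 254.80 = 187.8 g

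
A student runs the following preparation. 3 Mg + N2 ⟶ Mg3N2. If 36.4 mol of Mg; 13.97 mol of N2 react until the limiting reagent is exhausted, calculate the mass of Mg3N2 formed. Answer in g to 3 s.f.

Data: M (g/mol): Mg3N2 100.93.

n(Mg) = 36.40 mol
n(N2) = 13.97 mol
n/ν for Mg = 36.40/3 = 12.13
n/ν for N2 = 13.97/1 = 13.97
Smallest n/ν is Mg → limiting reagent.
n(Mg3N2) = (1/3) × 36.40 = 12.13 mol
mass = 12.13 × 100.93 = 1224 g

1220 g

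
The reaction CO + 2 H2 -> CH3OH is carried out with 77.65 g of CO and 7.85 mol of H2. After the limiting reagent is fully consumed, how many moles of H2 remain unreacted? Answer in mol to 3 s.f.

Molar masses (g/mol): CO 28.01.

n(CO) = 77.65 / 28.01 = 2.772 mol
n(H2) = 7.850 mol
n/ν for CO = 2.772/1 = 2.772
n/ν for H2 = 7.850/2 = 3.925
Smallest n/ν is CO → limiting reagent.
H2 consumed = (2/1) × 2.772 = 5.544 mol
H2 remaining = 7.850 − 5.544 = 2.306 mol

2.31 mol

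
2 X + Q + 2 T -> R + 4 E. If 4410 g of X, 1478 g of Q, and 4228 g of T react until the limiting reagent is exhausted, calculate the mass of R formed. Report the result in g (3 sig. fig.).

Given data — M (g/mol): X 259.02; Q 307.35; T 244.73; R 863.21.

n(X) = 4410 / 259.02 = 17.03 mol
n(Q) = 1478 / 307.35 = 4.809 mol
n(T) = 4228 / 244.73 = 17.28 mol
n/ν for X = 17.03/2 = 8.515
n/ν for Q = 4.809/1 = 4.809
n/ν for T = 17.28/2 = 8.640
Smallest n/ν is Q → limiting reagent.
n(R) = (1/1) × 4.809 = 4.809 mol
mass = 4.809 × 863.21 = 4151 g

4150 g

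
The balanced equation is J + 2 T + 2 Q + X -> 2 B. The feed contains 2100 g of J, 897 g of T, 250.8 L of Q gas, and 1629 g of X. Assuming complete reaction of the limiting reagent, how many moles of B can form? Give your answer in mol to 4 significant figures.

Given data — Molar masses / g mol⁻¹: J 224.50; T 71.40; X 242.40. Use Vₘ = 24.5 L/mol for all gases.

10.24 mol

n(J) = 2100 / 224.50 = 9.354 mol
n(T) = 897.0 / 71.40 = 12.56 mol
n(Q) = 250.8 / 24.5 = 10.24 mol
n(X) = 1629 / 242.40 = 6.720 mol
n/ν for J = 9.354/1 = 9.354
n/ν for T = 12.56/2 = 6.280
n/ν for Q = 10.24/2 = 5.120
n/ν for X = 6.720/1 = 6.720
Smallest n/ν is Q → limiting reagent.
n(B) = (2/2) × 10.24 = 10.24 mol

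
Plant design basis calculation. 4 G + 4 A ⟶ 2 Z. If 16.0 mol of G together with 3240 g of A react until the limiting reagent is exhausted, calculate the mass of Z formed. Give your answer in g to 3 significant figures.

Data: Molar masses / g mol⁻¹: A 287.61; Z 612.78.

3450 g

n(G) = 16.00 mol
n(A) = 3240 / 287.61 = 11.27 mol
n/ν → G: 4.000, A: 2.818; A is limiting.
n(Z) = (2/4) × 11.27 = 5.635 mol
mass = 5.635 × 612.78 = 3453 g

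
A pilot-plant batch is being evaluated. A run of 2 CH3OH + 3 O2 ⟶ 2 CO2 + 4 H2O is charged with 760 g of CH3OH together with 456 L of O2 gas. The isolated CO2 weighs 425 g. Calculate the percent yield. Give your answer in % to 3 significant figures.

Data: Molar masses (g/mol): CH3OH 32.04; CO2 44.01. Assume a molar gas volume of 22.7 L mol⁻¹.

n(CH3OH) = 760.0 / 32.04 = 23.72 mol
n(O2) = 456.0 / 22.7 = 20.09 mol
n/ν → CH3OH: 11.86, O2: 6.697; O2 is limiting.
theoretical n(CO2) = (2/3) × 20.09 = 13.39 mol → 589.3 g
% yield = 425 / 589.3 × 100 = 72.12 %

72.1 %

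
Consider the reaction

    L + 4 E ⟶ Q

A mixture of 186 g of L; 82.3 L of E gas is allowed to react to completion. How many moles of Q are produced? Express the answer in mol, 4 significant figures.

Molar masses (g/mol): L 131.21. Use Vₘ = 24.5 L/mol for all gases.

n(L) = 186.0 / 131.21 = 1.418 mol
n(E) = 82.30 / 24.5 = 3.359 mol
n/ν for L = 1.418/1 = 1.418
n/ν for E = 3.359/4 = 0.8398
Smallest n/ν is E → limiting reagent.
n(Q) = (1/4) × 3.359 = 0.8398 mol

0.8398 mol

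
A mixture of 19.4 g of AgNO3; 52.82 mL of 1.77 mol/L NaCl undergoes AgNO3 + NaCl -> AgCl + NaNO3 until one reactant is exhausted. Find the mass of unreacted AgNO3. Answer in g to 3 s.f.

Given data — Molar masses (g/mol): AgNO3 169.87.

3.52 g

n(AgNO3) = 19.40 / 169.87 = 0.1142 mol
n(NaCl) = 1.77 × 52.82/1000 = 0.09349 mol
n/ν for AgNO3 = 0.1142/1 = 0.1142
n/ν for NaCl = 0.09349/1 = 0.09349
Smallest n/ν is NaCl → limiting reagent.
AgNO3 consumed = (1/1) × 0.09349 = 0.09349 mol
AgNO3 remaining = 0.1142 − 0.09349 = 0.02071 mol
mass = 0.02071 × 169.87 = 3.518 g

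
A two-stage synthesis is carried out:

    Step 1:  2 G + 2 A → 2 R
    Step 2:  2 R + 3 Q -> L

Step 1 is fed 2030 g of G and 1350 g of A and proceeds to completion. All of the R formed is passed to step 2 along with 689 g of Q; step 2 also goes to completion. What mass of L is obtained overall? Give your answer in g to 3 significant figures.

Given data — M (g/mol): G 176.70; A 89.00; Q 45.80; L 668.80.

Step 1:
n(G) = 2030 / 176.70 = 11.49 mol
n(A) = 1350 / 89.00 = 15.17 mol
n/ν for G = 11.49/2 = 5.745
n/ν for A = 15.17/2 = 7.585
Smallest n/ν is G → limiting reagent.
n(R) produced = (2/2) × 11.49 = 11.49 mol
Step 2:
n(R) available = 11.49 mol
n(Q) = 689.0 / 45.80 = 15.04 mol
n/ν for R = 11.49/2 = 5.745
n/ν for Q = 15.04/3 = 5.013
Smallest n/ν is Q → limiting reagent.
n(L) = (1/3) × 15.04 = 5.013 mol
mass = 5.013 × 668.80 = 3353 g

3350 g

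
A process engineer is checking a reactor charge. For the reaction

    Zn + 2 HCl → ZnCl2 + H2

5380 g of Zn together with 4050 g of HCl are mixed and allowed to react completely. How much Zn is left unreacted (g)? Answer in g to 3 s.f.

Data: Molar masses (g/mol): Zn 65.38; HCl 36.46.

n(Zn) = 5380 / 65.38 = 82.29 mol
n(HCl) = 4050 / 36.46 = 111.1 mol
n/ν → Zn: 82.29, HCl: 55.55; HCl is limiting.
Zn consumed = (1/2) × 111.1 = 55.55 mol
Zn remaining = 82.29 − 55.55 = 26.74 mol
mass = 26.74 × 65.38 = 1748 g

1750 g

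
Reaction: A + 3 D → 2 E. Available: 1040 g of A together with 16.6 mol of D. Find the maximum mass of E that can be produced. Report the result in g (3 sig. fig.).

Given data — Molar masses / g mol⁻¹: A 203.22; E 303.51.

3110 g

n(A) = 1040 / 203.22 = 5.118 mol
n(D) = 16.60 mol
n/ν → A: 5.118, D: 5.533; A is limiting.
n(E) = (2/1) × 5.118 = 10.24 mol
mass = 10.24 × 303.51 = 3108 g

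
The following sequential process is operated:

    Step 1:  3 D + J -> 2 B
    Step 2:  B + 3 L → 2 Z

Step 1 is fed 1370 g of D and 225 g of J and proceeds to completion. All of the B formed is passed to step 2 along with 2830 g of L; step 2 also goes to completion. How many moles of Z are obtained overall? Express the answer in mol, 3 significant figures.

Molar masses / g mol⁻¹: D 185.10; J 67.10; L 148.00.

Step 1:
n(D) = 1370 / 185.10 = 7.401 mol
n(J) = 225.0 / 67.10 = 3.353 mol
n/ν → D: 2.467, J: 3.353; D is limiting.
n(B) produced = (2/3) × 7.401 = 4.934 mol
Step 2:
n(B) available = 4.934 mol
n(L) = 2830 / 148.00 = 19.12 mol
n/ν → B: 4.934, L: 6.373; B is limiting.
n(Z) = (2/1) × 4.934 = 9.868 mol

9.87 mol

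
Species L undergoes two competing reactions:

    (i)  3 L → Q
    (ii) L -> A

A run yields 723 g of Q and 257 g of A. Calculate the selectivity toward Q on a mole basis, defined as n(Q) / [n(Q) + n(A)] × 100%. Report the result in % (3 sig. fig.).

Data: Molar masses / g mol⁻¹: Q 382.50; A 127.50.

48.4 %

n(Q) = 723 / 382.50 = 1.890 mol
n(A) = 257 / 127.50 = 2.016 mol
selectivity = 1.890/(1.890+2.016) × 100 = 48.39 %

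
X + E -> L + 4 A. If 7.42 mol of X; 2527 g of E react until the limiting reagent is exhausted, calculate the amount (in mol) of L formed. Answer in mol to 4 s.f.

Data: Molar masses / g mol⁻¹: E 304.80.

n(X) = 7.420 mol
n(E) = 2527 / 304.80 = 8.291 mol
n/ν for X = 7.420/1 = 7.420
n/ν for E = 8.291/1 = 8.291
Smallest n/ν is X → limiting reagent.
n(L) = (1/1) × 7.420 = 7.420 mol

7.420 mol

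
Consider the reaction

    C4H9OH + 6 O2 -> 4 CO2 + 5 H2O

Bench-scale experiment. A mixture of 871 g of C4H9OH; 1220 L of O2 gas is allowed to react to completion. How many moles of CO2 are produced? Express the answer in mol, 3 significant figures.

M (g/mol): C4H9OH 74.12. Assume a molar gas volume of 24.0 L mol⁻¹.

33.9 mol

n(C4H9OH) = 871.0 / 74.12 = 11.75 mol
n(O2) = 1220 / 24.0 = 50.83 mol
n/ν for C4H9OH = 11.75/1 = 11.75
n/ν for O2 = 50.83/6 = 8.472
Smallest n/ν is O2 → limiting reagent.
n(CO2) = (4/6) × 50.83 = 33.89 mol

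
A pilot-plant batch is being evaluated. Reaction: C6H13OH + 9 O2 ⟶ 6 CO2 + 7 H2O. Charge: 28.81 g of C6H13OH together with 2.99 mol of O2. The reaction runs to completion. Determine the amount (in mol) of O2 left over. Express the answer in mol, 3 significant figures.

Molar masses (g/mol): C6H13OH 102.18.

n(C6H13OH) = 28.81 / 102.18 = 0.2820 mol
n(O2) = 2.990 mol
n/ν → C6H13OH: 0.2820, O2: 0.3322; C6H13OH is limiting.
O2 consumed = (9/1) × 0.2820 = 2.538 mol
O2 remaining = 2.990 − 2.538 = 0.4520 mol

0.452 mol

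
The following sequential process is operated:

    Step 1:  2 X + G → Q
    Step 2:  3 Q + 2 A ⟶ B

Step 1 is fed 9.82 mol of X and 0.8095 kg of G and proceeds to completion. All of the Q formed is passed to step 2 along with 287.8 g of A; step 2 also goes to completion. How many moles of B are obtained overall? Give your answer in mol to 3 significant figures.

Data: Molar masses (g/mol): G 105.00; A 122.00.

Step 1:
n(X) = 9.820 mol
n(G) = 0.8095×1000 / 105.00 = 7.710 mol
n/ν → X: 4.910, G: 7.710; X is limiting.
n(Q) produced = (1/2) × 9.820 = 4.910 mol
Step 2:
n(Q) available = 4.910 mol
n(A) = 287.8 / 122.00 = 2.359 mol
n/ν → Q: 1.637, A: 1.180; A is limiting.
n(B) = (1/2) × 2.359 = 1.180 mol

1.18 mol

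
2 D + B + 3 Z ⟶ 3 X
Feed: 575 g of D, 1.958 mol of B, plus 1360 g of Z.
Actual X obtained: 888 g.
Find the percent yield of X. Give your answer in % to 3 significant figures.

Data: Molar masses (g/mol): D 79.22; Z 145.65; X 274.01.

55.2 %

n(D) = 575.0 / 79.22 = 7.258 mol
n(B) = 1.958 mol
n(Z) = 1360 / 145.65 = 9.337 mol
n/ν → D: 3.629, B: 1.958, Z: 3.112; B is limiting.
theoretical n(X) = (3/1) × 1.958 = 5.874 mol → 1610 g
% yield = 888 / 1610 × 100 = 55.16 %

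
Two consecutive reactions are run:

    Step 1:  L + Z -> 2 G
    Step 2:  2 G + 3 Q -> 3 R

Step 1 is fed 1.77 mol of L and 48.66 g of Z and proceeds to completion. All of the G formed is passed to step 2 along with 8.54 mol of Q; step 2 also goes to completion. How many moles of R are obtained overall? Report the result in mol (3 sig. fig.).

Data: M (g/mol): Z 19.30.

5.31 mol

Step 1:
n(L) = 1.770 mol
n(Z) = 48.66 / 19.30 = 2.521 mol
n/ν for L = 1.770/1 = 1.770
n/ν for Z = 2.521/1 = 2.521
Smallest n/ν is L → limiting reagent.
n(G) produced = (2/1) × 1.770 = 3.540 mol
Step 2:
n(G) available = 3.540 mol
n(Q) = 8.540 mol
n/ν for G = 3.540/2 = 1.770
n/ν for Q = 8.540/3 = 2.847
Smallest n/ν is G → limiting reagent.
n(R) = (3/2) × 3.540 = 5.310 mol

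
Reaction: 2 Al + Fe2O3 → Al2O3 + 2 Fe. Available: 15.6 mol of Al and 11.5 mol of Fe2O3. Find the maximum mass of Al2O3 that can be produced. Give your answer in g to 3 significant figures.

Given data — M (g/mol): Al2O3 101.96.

n(Al) = 15.60 mol
n(Fe2O3) = 11.50 mol
n/ν → Al: 7.800, Fe2O3: 11.50; Al is limiting.
n(Al2O3) = (1/2) × 15.60 = 7.800 mol
mass = 7.800 × 101.96 = 795.3 g

795 g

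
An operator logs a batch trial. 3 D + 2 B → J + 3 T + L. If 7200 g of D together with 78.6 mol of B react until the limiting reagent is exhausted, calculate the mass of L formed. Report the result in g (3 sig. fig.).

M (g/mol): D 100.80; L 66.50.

1580 g

n(D) = 7200 / 100.80 = 71.43 mol
n(B) = 78.60 mol
n/ν for D = 71.43/3 = 23.81
n/ν for B = 78.60/2 = 39.30
Smallest n/ν is D → limiting reagent.
n(L) = (1/3) × 71.43 = 23.81 mol
mass = 23.81 × 66.50 = 1583 g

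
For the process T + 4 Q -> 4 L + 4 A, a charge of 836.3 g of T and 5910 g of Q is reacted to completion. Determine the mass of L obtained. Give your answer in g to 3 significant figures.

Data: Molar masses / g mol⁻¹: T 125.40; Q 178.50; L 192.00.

5120 g

n(T) = 836.3 / 125.40 = 6.669 mol
n(Q) = 5910 / 178.50 = 33.11 mol
n/ν → T: 6.669, Q: 8.278; T is limiting.
n(L) = (4/1) × 6.669 = 26.68 mol
mass = 26.68 × 192.00 = 5123 g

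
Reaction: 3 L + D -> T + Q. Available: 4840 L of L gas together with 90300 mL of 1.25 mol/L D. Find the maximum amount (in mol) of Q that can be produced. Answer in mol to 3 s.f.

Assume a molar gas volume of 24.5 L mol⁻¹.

n(L) = 4840 / 24.5 = 197.6 mol
n(D) = 1.25 × 90300/1000 = 112.9 mol
n/ν for L = 197.6/3 = 65.87
n/ν for D = 112.9/1 = 112.9
Smallest n/ν is L → limiting reagent.
n(Q) = (1/3) × 197.6 = 65.87 mol

65.9 mol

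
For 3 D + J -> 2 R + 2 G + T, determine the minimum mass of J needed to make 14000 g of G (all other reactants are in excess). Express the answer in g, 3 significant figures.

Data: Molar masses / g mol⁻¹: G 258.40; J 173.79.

4710 g

n(G) = 14000 / 258.40 = 54.18 mol
n(J) = (1/2) × 54.18 = 27.09 mol
mass = 27.09 × 173.79 = 4708 g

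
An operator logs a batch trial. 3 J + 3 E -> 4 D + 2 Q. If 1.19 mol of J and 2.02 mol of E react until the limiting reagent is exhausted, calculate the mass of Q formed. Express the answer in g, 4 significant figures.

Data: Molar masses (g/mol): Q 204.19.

n(J) = 1.190 mol
n(E) = 2.020 mol
n/ν → J: 0.3967, E: 0.6733; J is limiting.
n(Q) = (2/3) × 1.190 = 0.7933 mol
mass = 0.7933 × 204.19 = 162.0 g

162.0 g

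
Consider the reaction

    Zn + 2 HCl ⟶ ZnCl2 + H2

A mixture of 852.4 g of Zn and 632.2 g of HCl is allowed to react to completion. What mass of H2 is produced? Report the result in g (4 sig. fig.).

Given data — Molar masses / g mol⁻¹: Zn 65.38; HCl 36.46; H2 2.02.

n(Zn) = 852.4 / 65.38 = 13.04 mol
n(HCl) = 632.2 / 36.46 = 17.34 mol
n/ν for Zn = 13.04/1 = 13.04
n/ν for HCl = 17.34/2 = 8.670
Smallest n/ν is HCl → limiting reagent.
n(H2) = (1/2) × 17.34 = 8.670 mol
mass = 8.670 × 2.02 = 17.51 g

17.51 g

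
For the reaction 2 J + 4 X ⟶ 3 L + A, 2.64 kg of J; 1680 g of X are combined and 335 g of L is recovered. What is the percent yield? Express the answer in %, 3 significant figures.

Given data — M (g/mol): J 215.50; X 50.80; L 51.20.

35.6 %

n(J) = 2.640×1000 / 215.50 = 12.25 mol
n(X) = 1680 / 50.80 = 33.07 mol
n/ν for J = 12.25/2 = 6.125
n/ν for X = 33.07/4 = 8.268
Smallest n/ν is J → limiting reagent.
theoretical n(L) = (3/2) × 12.25 = 18.38 mol → 941.1 g
% yield = 335 / 941.1 × 100 = 35.60 %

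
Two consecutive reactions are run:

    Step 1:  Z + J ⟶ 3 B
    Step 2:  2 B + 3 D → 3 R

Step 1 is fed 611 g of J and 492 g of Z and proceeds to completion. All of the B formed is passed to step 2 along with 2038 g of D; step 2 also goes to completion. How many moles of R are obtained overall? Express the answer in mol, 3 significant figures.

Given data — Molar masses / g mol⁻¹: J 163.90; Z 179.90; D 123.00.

12.3 mol

Step 1:
n(J) = 611.0 / 163.90 = 3.728 mol
n(Z) = 492.0 / 179.90 = 2.735 mol
n/ν → J: 3.728, Z: 2.735; Z is limiting.
n(B) produced = (3/1) × 2.735 = 8.205 mol
Step 2:
n(B) available = 8.205 mol
n(D) = 2038 / 123.00 = 16.57 mol
n/ν → B: 4.103, D: 5.523; B is limiting.
n(R) = (3/2) × 8.205 = 12.31 mol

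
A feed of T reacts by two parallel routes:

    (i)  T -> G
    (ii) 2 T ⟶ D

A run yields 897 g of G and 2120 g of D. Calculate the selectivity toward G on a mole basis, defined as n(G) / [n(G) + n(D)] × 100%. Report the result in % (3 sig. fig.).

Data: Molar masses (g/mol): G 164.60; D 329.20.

45.8 %

n(G) = 897 / 164.60 = 5.450 mol
n(D) = 2120 / 329.20 = 6.440 mol
selectivity = 5.450/(5.450+6.440) × 100 = 45.84 %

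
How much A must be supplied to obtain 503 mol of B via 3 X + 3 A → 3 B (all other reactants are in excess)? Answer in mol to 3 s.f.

n(B) = 503.0 mol
n(A) = (3/3) × 503.0 = 503.0 mol

503 mol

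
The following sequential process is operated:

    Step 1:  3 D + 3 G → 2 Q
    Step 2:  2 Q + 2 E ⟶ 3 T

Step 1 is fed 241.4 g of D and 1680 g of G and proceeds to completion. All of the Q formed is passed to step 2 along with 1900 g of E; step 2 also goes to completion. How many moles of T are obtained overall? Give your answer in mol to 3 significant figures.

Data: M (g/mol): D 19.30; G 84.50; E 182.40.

12.5 mol

Step 1:
n(D) = 241.4 / 19.30 = 12.51 mol
n(G) = 1680 / 84.50 = 19.88 mol
n/ν → D: 4.170, G: 6.627; D is limiting.
n(Q) produced = (2/3) × 12.51 = 8.340 mol
Step 2:
n(Q) available = 8.340 mol
n(E) = 1900 / 182.40 = 10.42 mol
n/ν → Q: 4.170, E: 5.210; Q is limiting.
n(T) = (3/2) × 8.340 = 12.51 mol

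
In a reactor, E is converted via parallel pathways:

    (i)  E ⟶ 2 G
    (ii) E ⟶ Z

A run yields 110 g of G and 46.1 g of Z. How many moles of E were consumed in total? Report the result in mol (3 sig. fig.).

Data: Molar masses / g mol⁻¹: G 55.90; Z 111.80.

1.40 mol

n(G) = 110 / 55.90 = 1.968 mol
n(Z) = 46.1 / 111.80 = 0.4123 mol
n(E) via (i) = (1/2)×1.968 = 0.9840 mol
n(E) via (ii) = (1/1)×0.4123 = 0.4123 mol
total n(E) = 0.9840 + 0.4123 = 1.396 mol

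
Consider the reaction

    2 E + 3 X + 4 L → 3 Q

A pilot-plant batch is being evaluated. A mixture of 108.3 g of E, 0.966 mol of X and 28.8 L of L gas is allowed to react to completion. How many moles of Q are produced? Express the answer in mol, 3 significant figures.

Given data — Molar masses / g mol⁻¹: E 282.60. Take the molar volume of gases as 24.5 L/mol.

n(E) = 108.3 / 282.60 = 0.3832 mol
n(X) = 0.9660 mol
n(L) = 28.80 / 24.5 = 1.176 mol
n/ν → E: 0.1916, X: 0.3220, L: 0.2940; E is limiting.
n(Q) = (3/2) × 0.3832 = 0.5748 mol

0.575 mol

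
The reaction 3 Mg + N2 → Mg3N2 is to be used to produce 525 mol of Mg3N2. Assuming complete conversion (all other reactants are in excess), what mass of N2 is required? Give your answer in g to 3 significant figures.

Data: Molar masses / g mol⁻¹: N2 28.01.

14700 g

n(Mg3N2) = 525.0 mol
n(N2) = (1/1) × 525.0 = 525.0 mol
mass = 525.0 × 28.01 = 14710 g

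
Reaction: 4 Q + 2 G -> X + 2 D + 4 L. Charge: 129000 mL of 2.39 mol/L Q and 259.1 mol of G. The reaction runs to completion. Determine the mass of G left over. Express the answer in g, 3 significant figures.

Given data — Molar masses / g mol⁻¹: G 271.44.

n(Q) = 2.39 × 129000/1000 = 308.3 mol
n(G) = 259.1 mol
n/ν for Q = 308.3/4 = 77.08
n/ν for G = 259.1/2 = 129.6
Smallest n/ν is Q → limiting reagent.
G consumed = (2/4) × 308.3 = 154.2 mol
G remaining = 259.1 − 154.2 = 104.9 mol
mass = 104.9 × 271.44 = 28470 g

28500 g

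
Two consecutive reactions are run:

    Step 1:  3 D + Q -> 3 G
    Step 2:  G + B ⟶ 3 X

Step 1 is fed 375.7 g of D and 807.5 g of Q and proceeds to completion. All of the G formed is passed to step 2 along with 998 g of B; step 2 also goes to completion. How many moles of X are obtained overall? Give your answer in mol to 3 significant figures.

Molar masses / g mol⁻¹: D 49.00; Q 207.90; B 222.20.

Step 1:
n(D) = 375.7 / 49.00 = 7.667 mol
n(Q) = 807.5 / 207.90 = 3.884 mol
n/ν → D: 2.556, Q: 3.884; D is limiting.
n(G) produced = (3/3) × 7.667 = 7.667 mol
Step 2:
n(G) available = 7.667 mol
n(B) = 998.0 / 222.20 = 4.491 mol
n/ν → G: 7.667, B: 4.491; B is limiting.
n(X) = (3/1) × 4.491 = 13.47 mol

13.5 mol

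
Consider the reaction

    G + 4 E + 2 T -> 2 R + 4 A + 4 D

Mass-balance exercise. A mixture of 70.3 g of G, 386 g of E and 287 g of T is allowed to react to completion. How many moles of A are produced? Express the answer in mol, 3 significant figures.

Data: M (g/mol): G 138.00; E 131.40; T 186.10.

2.04 mol

n(G) = 70.30 / 138.00 = 0.5094 mol
n(E) = 386.0 / 131.40 = 2.938 mol
n(T) = 287.0 / 186.10 = 1.542 mol
n/ν for G = 0.5094/1 = 0.5094
n/ν for E = 2.938/4 = 0.7345
n/ν for T = 1.542/2 = 0.7710
Smallest n/ν is G → limiting reagent.
n(A) = (4/1) × 0.5094 = 2.038 mol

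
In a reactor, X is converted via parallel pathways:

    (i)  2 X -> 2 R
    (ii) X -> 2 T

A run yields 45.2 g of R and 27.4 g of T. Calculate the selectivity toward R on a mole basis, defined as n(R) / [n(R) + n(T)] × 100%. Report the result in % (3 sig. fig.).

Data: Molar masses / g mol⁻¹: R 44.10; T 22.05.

n(R) = 45.2 / 44.10 = 1.025 mol
n(T) = 27.4 / 22.05 = 1.243 mol
selectivity = 1.025/(1.025+1.243) × 100 = 45.19 %

45.2 %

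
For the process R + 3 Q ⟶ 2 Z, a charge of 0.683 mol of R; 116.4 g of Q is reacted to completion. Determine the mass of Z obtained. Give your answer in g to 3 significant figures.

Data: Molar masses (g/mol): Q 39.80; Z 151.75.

207 g

n(R) = 0.6830 mol
n(Q) = 116.4 / 39.80 = 2.925 mol
n/ν → R: 0.6830, Q: 0.9750; R is limiting.
n(Z) = (2/1) × 0.6830 = 1.366 mol
mass = 1.366 × 151.75 = 207.3 g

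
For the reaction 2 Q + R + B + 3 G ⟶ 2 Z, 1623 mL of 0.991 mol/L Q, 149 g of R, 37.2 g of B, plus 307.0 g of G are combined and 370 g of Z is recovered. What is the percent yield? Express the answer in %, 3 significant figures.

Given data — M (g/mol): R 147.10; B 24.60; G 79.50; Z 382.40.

n(Q) = 0.991 × 1623/1000 = 1.608 mol
n(R) = 149.0 / 147.10 = 1.013 mol
n(B) = 37.20 / 24.60 = 1.512 mol
n(G) = 307.0 / 79.50 = 3.862 mol
n/ν → Q: 0.8040, R: 1.013, B: 1.512, G: 1.287; Q is limiting.
theoretical n(Z) = (2/2) × 1.608 = 1.608 mol → 614.9 g
% yield = 370 / 614.9 × 100 = 60.17 %

60.2 %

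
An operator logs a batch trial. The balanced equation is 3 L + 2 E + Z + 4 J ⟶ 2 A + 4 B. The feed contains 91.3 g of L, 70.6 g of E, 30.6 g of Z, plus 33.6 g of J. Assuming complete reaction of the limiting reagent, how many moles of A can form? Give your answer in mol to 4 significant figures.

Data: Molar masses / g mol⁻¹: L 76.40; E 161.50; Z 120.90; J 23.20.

n(L) = 91.30 / 76.40 = 1.195 mol
n(E) = 70.60 / 161.50 = 0.4372 mol
n(Z) = 30.60 / 120.90 = 0.2531 mol
n(J) = 33.60 / 23.20 = 1.448 mol
n/ν → L: 0.3983, E: 0.2186, Z: 0.2531, J: 0.3620; E is limiting.
n(A) = (2/2) × 0.4372 = 0.4372 mol

0.4372 mol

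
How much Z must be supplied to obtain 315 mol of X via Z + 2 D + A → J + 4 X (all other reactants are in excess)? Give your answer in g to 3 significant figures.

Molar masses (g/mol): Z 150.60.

11900 g

n(X) = 315.0 mol
n(Z) = (1/4) × 315.0 = 78.75 mol
mass = 78.75 × 150.60 = 11860 g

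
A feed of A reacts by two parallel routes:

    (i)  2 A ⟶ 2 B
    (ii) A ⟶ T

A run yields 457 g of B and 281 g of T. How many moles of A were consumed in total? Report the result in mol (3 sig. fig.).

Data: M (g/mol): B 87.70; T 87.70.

n(B) = 457 / 87.70 = 5.211 mol
n(T) = 281 / 87.70 = 3.204 mol
n(A) via (i) = (2/2)×5.211 = 5.211 mol
n(A) via (ii) = (1/1)×3.204 = 3.204 mol
total n(A) = 5.211 + 3.204 = 8.415 mol

8.42 mol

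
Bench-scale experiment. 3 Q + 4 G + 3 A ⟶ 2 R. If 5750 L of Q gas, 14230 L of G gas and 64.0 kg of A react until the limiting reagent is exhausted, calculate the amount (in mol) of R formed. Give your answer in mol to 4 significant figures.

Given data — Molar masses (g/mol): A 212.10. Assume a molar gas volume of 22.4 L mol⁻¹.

171.1 mol

n(Q) = 5750 / 22.4 = 256.7 mol
n(G) = 14230 / 22.4 = 635.3 mol
n(A) = 64.00×1000 / 212.10 = 301.7 mol
n/ν → Q: 85.57, G: 158.8, A: 100.6; Q is limiting.
n(R) = (2/3) × 256.7 = 171.1 mol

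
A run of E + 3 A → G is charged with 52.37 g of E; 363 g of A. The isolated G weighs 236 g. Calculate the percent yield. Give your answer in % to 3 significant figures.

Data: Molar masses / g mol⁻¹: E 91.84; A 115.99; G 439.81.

94.1 %

n(E) = 52.37 / 91.84 = 0.5702 mol
n(A) = 363.0 / 115.99 = 3.130 mol
n/ν for E = 0.5702/1 = 0.5702
n/ν for A = 3.130/3 = 1.043
Smallest n/ν is E → limiting reagent.
theoretical n(G) = (1/1) × 0.5702 = 0.5702 mol → 250.8 g
% yield = 236 / 250.8 × 100 = 94.10 %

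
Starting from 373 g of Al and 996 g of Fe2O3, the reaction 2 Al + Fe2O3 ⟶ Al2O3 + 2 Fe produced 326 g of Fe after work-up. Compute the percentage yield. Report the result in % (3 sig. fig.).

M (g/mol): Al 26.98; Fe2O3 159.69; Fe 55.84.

n(Al) = 373.0 / 26.98 = 13.83 mol
n(Fe2O3) = 996.0 / 159.69 = 6.237 mol
n/ν → Al: 6.915, Fe2O3: 6.237; Fe2O3 is limiting.
theoretical n(Fe) = (2/1) × 6.237 = 12.47 mol → 696.3 g
% yield = 326 / 696.3 × 100 = 46.82 %

46.8 %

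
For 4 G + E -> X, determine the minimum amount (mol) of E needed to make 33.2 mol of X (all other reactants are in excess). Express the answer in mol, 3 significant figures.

33.2 mol

n(X) = 33.20 mol
n(E) = (1/1) × 33.20 = 33.20 mol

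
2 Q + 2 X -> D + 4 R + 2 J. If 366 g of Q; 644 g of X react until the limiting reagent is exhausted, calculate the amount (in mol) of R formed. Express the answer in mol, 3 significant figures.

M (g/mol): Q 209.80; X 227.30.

3.49 mol

n(Q) = 366.0 / 209.80 = 1.745 mol
n(X) = 644.0 / 227.30 = 2.833 mol
n/ν for Q = 1.745/2 = 0.8725
n/ν for X = 2.833/2 = 1.417
Smallest n/ν is Q → limiting reagent.
n(R) = (4/2) × 1.745 = 3.490 mol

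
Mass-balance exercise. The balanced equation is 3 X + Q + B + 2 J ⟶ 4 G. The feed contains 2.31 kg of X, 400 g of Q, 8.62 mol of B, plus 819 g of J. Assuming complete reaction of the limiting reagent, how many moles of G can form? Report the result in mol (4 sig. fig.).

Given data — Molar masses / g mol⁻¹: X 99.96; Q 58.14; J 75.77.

21.62 mol

n(X) = 2.310×1000 / 99.96 = 23.11 mol
n(Q) = 400.0 / 58.14 = 6.880 mol
n(B) = 8.620 mol
n(J) = 819.0 / 75.77 = 10.81 mol
n/ν for X = 23.11/3 = 7.703
n/ν for Q = 6.880/1 = 6.880
n/ν for B = 8.620/1 = 8.620
n/ν for J = 10.81/2 = 5.405
Smallest n/ν is J → limiting reagent.
n(G) = (4/2) × 10.81 = 21.62 mol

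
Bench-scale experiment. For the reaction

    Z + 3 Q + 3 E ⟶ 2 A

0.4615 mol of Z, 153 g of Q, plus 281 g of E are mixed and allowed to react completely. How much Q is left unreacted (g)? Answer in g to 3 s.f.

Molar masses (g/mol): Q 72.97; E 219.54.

n(Z) = 0.4615 mol
n(Q) = 153.0 / 72.97 = 2.097 mol
n(E) = 281.0 / 219.54 = 1.280 mol
n/ν → Z: 0.4615, Q: 0.6990, E: 0.4267; E is limiting.
Q consumed = (3/3) × 1.280 = 1.280 mol
Q remaining = 2.097 − 1.280 = 0.8170 mol
mass = 0.8170 × 72.97 = 59.62 g

59.6 g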